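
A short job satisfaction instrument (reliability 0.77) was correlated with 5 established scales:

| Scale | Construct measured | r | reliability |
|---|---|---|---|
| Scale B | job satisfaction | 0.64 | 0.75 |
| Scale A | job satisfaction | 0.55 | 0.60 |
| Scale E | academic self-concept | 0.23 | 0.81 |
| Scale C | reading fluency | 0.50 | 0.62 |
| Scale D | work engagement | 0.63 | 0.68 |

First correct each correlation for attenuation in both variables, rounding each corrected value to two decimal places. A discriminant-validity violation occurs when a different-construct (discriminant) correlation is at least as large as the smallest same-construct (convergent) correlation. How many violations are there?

Disattenuated r (r / √(r_scale · r_new)):
  Scale B (conv): 0.64 / √(0.75·0.77) = 0.84
  Scale A (conv): 0.55 / √(0.60·0.77) = 0.81
  Scale E (disc): 0.23 / √(0.81·0.77) = 0.29
  Scale C (disc): 0.50 / √(0.62·0.77) = 0.72
  Scale D (disc): 0.63 / √(0.68·0.77) = 0.87
Smallest convergent = 0.81. Discriminant values: 0.29, 0.72, 0.87; count ≥ 0.81 → 1.

1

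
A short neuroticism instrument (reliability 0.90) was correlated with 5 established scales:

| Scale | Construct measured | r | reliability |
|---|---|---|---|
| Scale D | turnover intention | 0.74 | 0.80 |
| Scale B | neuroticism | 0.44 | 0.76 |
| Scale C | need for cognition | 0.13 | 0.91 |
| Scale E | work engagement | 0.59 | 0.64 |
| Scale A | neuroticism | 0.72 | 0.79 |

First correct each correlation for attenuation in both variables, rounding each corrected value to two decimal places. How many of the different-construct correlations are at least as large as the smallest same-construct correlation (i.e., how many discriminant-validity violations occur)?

Disattenuated r (r / √(r_scale · r_new)):
  Scale D (disc): 0.74 / √(0.80·0.90) = 0.87
  Scale B (conv): 0.44 / √(0.76·0.90) = 0.53
  Scale C (disc): 0.13 / √(0.91·0.90) = 0.14
  Scale E (disc): 0.59 / √(0.64·0.90) = 0.78
  Scale A (conv): 0.72 / √(0.79·0.90) = 0.85
Smallest convergent = 0.53. Discriminant values: 0.87, 0.14, 0.78; count ≥ 0.53 → 2.

2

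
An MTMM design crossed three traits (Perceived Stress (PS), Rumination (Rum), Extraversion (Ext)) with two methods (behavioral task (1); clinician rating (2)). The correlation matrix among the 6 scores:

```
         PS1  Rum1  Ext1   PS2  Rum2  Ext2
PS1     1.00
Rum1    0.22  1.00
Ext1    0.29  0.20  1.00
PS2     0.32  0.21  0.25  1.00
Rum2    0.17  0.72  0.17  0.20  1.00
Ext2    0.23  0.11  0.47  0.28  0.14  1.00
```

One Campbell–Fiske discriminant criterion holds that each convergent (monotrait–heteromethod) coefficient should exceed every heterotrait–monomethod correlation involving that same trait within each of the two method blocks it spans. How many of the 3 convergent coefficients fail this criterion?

0

Convergent coefficients and their comparison sets:
PS (methods 1·2): 0.32 vs {0.22, 0.20, 0.29, 0.28} → pass.
Rum (methods 1·2): 0.72 vs {0.22, 0.20, 0.20, 0.14} → pass.
Ext (methods 1·2): 0.47 vs {0.29, 0.28, 0.20, 0.14} → pass.
0 of 3 fail.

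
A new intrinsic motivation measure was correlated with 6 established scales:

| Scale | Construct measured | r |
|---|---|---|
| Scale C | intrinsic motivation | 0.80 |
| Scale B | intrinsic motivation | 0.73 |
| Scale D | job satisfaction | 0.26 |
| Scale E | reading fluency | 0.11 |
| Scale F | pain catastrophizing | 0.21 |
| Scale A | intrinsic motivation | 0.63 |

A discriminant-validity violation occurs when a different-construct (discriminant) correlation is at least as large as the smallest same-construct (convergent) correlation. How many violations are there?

Convergent (same construct = intrinsic motivation): Scale C, Scale B, Scale A.
Smallest convergent = 0.63. Discriminant values: 0.26, 0.11, 0.21; count ≥ 0.63 → 0.

0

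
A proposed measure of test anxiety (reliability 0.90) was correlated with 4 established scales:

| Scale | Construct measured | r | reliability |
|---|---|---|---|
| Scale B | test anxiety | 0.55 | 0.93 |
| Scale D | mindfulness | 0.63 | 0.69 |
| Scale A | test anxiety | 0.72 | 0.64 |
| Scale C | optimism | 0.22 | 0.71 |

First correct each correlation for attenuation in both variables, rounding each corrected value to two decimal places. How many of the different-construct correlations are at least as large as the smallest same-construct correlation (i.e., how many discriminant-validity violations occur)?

1

Disattenuated r (r / √(r_scale · r_new)):
  Scale B (conv): 0.55 / √(0.93·0.90) = 0.60
  Scale D (disc): 0.63 / √(0.69·0.90) = 0.80
  Scale A (conv): 0.72 / √(0.64·0.90) = 0.95
  Scale C (disc): 0.22 / √(0.71·0.90) = 0.28
Smallest convergent = 0.60. Discriminant values: 0.80, 0.28; count ≥ 0.60 → 1.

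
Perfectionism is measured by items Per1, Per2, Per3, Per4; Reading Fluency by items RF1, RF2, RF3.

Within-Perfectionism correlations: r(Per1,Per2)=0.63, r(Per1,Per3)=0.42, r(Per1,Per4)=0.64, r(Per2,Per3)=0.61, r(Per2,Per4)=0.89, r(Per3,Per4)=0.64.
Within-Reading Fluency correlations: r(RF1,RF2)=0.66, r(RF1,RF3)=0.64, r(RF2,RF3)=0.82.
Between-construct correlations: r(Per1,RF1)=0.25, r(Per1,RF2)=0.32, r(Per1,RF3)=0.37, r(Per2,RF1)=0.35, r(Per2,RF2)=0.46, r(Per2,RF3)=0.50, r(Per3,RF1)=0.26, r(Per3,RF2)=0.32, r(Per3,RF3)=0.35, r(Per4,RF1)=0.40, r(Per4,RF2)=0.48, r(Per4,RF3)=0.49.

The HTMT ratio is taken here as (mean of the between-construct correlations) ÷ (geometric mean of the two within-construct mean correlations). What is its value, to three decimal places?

0.565

Mean between = 4.55/12 = 0.3792.
Mean within-Per = 3.83/6 = 0.6383; mean within-RF = 2.12/3 = 0.7067.
Geometric mean = √(0.6383 × 0.7067) = 0.6716.
HTMT = 0.3792 / 0.6716 = 0.565.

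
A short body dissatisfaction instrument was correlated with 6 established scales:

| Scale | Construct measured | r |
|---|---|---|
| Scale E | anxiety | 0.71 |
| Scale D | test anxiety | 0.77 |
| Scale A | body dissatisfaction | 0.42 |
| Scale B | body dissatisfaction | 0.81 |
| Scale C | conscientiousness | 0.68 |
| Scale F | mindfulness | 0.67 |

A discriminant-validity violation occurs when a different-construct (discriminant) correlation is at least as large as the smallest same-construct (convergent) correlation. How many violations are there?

Convergent (same construct = body dissatisfaction): Scale A, Scale B.
Smallest convergent = 0.42. Discriminant values: 0.71, 0.77, 0.68, 0.67; count ≥ 0.42 → 4.

4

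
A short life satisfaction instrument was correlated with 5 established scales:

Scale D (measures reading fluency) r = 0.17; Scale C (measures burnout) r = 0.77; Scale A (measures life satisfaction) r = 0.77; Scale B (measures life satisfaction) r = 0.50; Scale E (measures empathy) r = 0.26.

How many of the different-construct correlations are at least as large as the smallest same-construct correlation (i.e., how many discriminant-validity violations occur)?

Convergent (same construct = life satisfaction): Scale A, Scale B.
Smallest convergent = 0.50. Discriminant values: 0.17, 0.77, 0.26; count ≥ 0.50 → 1.

1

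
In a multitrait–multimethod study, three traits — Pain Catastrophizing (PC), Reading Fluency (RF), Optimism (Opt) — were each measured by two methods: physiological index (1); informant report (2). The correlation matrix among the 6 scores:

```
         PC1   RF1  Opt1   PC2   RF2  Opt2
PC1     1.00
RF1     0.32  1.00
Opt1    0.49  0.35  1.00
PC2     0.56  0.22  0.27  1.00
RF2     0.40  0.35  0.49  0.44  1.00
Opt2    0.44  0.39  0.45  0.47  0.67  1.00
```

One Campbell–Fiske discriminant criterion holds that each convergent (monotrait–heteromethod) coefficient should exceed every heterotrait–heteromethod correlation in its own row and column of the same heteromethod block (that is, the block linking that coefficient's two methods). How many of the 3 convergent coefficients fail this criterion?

2

Convergent coefficients and their comparison sets:
PC (methods 1·2): 0.56 vs {0.40, 0.22, 0.44, 0.27} → pass.
RF (methods 1·2): 0.35 vs {0.22, 0.40, 0.39, 0.49} → fail.
Opt (methods 1·2): 0.45 vs {0.27, 0.44, 0.49, 0.39} → fail.
2 of 3 fail.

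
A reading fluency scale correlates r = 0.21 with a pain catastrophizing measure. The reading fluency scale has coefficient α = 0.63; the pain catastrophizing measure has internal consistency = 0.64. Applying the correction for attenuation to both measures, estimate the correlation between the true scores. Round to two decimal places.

r_true = r_obs / √(r_xx · r_yy) = 0.21 / √(0.63 × 0.64) = 0.21 / √0.4032 = 0.21 / 0.6350 ≈ 0.33.

0.33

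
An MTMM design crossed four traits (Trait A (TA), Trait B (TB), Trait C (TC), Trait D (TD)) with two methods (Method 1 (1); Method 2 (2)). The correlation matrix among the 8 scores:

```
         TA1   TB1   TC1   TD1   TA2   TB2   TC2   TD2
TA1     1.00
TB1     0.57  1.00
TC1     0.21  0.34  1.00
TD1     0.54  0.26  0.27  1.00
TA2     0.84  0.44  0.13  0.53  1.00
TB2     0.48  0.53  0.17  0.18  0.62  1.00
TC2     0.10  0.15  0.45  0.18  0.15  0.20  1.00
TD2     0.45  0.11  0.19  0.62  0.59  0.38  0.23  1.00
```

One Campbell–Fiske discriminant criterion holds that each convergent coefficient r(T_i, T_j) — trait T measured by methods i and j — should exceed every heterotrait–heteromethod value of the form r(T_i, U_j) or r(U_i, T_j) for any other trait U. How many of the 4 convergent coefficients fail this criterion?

0

Checking each validity diagonal entry against its comparison values:
TA (methods 1·2): 0.84 vs {0.48, 0.44, 0.10, 0.13, 0.45, 0.53} → pass.
TB (methods 1·2): 0.53 vs {0.44, 0.48, 0.15, 0.17, 0.11, 0.18} → pass.
TC (methods 1·2): 0.45 vs {0.13, 0.10, 0.17, 0.15, 0.19, 0.18} → pass.
TD (methods 1·2): 0.62 vs {0.53, 0.45, 0.18, 0.11, 0.18, 0.19} → pass.
0 of 4 fail.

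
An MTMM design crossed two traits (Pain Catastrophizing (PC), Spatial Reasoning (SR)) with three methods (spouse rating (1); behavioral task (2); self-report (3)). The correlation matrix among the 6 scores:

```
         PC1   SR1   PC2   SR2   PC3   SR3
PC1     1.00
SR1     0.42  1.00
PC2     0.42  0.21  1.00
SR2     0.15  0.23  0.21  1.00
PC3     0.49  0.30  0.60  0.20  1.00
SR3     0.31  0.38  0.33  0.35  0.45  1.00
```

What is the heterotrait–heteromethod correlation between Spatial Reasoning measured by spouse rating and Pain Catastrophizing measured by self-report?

Different traits and methods: r(SR1, PC3) = 0.30.

0.30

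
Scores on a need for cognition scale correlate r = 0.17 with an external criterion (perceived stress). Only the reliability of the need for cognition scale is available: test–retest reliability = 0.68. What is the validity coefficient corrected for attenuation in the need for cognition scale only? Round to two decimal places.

Single correction: r_c = r_obs / √r_xx = 0.17 / √0.68 = 0.17 / 0.8246 ≈ 0.21.

0.21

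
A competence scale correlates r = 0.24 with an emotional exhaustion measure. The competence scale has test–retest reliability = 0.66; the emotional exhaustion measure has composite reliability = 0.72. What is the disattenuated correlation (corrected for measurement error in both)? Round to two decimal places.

0.35

r_true = r_obs / √(r_xx · r_yy) = 0.24 / √(0.66 × 0.72) = 0.24 / √0.4752 = 0.24 / 0.6893 ≈ 0.35.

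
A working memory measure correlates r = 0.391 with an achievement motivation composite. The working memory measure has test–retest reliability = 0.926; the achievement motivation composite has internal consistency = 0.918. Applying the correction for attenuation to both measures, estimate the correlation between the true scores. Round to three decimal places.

r_true = r_obs / √(r_xx · r_yy) = 0.391 / √(0.926 × 0.918) = 0.391 / √0.850068 = 0.391 / 0.9220 ≈ 0.424.

0.424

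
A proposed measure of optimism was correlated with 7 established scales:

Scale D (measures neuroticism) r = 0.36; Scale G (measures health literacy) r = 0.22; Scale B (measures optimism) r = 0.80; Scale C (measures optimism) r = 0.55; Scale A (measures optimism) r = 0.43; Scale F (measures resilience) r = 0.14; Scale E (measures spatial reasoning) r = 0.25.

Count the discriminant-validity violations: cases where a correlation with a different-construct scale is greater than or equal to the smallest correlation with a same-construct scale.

Convergent (same construct = optimism): Scale B, Scale C, Scale A.
Smallest convergent = 0.43. Discriminant values: 0.36, 0.22, 0.14, 0.25; count ≥ 0.43 → 0.

0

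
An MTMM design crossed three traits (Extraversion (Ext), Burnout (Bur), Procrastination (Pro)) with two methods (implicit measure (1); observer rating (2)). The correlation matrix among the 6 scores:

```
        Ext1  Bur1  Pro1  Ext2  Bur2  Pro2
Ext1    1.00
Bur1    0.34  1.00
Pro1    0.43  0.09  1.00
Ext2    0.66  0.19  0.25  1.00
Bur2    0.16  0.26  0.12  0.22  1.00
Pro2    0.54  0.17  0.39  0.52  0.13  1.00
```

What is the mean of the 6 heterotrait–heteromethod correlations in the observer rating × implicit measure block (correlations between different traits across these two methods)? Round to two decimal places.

0.24

HTHM values (method 2 × method 1): 0.19, 0.25, 0.16, 0.12, 0.54, 0.17; mean = 1.43/6 = 0.24.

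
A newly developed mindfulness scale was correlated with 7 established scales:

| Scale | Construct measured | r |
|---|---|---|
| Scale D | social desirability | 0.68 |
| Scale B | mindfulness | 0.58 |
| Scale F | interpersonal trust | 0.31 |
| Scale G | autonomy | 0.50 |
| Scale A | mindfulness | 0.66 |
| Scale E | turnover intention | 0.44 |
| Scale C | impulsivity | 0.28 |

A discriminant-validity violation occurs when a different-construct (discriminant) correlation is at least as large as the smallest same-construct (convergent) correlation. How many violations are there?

1

Convergent (same construct = mindfulness): Scale B, Scale A.
Smallest convergent = 0.58. Discriminant values: 0.68, 0.31, 0.50, 0.44, 0.28; count ≥ 0.58 → 1.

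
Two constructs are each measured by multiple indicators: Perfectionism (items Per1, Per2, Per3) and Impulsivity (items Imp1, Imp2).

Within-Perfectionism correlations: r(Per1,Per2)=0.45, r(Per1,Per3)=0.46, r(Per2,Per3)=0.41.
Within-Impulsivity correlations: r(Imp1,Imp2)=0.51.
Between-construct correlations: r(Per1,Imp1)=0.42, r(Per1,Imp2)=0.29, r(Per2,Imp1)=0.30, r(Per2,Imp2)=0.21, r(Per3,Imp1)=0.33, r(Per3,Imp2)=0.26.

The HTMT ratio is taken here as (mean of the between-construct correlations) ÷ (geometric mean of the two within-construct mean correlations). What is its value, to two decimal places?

0.64

Mean heterotrait r = 1.81/6 = 0.3017.
Mean within-Per = 1.32/3 = 0.4400; mean within-Imp = 0.51/1 = 0.5100.
Geometric mean = √(0.4400 × 0.5100) = 0.4737.
HTMT = 0.3017 / 0.4737 = 0.64.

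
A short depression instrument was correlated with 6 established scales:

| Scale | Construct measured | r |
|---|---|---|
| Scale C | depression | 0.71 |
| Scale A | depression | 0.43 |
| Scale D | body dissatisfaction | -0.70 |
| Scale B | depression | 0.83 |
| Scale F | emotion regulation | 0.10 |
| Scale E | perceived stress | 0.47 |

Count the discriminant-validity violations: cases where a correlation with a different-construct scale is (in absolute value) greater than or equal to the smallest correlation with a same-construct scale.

2

Convergent (same construct = depression): Scale C, Scale A, Scale B.
Smallest convergent = 0.43. Discriminant |r|: 0.70, 0.10, 0.47; count ≥ 0.43 → 2.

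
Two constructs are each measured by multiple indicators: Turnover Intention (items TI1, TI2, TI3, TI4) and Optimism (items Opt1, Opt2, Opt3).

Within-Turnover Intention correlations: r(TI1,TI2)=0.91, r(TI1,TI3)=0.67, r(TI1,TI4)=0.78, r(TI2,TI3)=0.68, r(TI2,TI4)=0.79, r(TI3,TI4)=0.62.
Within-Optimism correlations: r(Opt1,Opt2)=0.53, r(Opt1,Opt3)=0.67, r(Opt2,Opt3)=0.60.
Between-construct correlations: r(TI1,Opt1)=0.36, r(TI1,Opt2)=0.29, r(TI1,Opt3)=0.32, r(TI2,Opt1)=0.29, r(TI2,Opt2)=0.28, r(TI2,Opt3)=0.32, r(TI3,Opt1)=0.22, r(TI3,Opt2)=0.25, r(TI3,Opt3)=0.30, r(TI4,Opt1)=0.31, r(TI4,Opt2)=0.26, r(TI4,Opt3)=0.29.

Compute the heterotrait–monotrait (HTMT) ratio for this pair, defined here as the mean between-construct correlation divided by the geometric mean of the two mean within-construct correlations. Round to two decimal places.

0.44

Between-construct mean = 3.49/12 = 0.2908.
Mean within-TI = 4.45/6 = 0.7417; mean within-Opt = 1.80/3 = 0.6000.
Geometric mean = √(0.7417 × 0.6000) = 0.6671.
HTMT = 0.2908 / 0.6671 = 0.44.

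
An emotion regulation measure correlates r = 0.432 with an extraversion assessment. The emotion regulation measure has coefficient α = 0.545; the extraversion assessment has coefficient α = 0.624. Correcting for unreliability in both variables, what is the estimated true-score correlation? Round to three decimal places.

0.741

r_true = r_obs / √(r_xx · r_yy) = 0.432 / √(0.545 × 0.624) = 0.432 / √0.340080 = 0.432 / 0.5832 ≈ 0.741.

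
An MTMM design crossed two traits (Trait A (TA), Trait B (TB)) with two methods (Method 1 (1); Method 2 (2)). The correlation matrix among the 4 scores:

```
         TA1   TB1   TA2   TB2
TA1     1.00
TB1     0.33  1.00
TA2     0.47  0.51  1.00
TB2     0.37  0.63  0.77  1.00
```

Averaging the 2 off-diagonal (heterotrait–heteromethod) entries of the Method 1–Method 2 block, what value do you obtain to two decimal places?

HTHM values (method 1 × method 2): 0.37, 0.51; mean = 0.88/2 = 0.44.

0.44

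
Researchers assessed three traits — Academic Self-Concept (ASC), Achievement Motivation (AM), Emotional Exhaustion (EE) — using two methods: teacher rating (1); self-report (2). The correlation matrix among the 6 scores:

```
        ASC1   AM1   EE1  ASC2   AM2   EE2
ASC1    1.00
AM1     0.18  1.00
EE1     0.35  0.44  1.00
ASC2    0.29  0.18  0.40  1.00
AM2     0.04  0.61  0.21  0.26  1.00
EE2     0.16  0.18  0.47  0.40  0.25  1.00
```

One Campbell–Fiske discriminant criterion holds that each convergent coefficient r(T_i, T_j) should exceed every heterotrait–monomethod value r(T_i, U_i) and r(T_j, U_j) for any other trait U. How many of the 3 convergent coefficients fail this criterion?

1

Each convergent coefficient versus the relevant comparison correlations:
ASC (methods 1·2): 0.29 vs {0.18, 0.26, 0.35, 0.40} → fail.
AM (methods 1·2): 0.61 vs {0.18, 0.26, 0.44, 0.25} → pass.
EE (methods 1·2): 0.47 vs {0.35, 0.40, 0.44, 0.25} → pass.
1 of 3 fail.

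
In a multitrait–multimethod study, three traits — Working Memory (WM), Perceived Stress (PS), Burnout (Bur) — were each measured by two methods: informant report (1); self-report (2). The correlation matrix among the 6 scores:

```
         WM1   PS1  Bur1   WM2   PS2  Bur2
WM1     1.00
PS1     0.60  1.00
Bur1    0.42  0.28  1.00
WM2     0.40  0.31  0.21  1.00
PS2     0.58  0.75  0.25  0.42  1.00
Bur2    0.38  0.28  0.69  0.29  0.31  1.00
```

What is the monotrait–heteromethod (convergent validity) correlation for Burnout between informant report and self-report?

0.69

Same trait (Bur), different methods: r(Bur1, Bur2) = 0.69.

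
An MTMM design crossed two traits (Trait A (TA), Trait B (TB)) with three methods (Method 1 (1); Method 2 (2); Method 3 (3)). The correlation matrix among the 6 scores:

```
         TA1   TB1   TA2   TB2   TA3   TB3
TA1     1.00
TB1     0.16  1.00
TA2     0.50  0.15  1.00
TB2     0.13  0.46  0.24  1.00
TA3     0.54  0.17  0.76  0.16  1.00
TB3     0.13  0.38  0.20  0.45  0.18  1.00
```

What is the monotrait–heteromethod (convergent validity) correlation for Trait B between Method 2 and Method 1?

Same trait (TB), different methods: r(TB2, TB1) = 0.46.

0.46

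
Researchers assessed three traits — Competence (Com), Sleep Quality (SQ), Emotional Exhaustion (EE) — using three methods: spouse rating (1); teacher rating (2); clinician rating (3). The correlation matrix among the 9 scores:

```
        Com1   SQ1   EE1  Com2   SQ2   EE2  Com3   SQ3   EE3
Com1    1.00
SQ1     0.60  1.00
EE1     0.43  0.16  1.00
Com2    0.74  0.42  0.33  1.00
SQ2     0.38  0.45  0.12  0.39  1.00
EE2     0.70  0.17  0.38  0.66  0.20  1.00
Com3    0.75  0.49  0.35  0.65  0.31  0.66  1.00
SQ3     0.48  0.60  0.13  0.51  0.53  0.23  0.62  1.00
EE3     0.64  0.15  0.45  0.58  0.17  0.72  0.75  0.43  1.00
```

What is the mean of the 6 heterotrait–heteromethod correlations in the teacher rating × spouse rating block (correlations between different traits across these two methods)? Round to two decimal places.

0.35

HTHM values (method 2 × method 1): 0.42, 0.33, 0.38, 0.12, 0.70, 0.17; mean = 2.12/6 = 0.35.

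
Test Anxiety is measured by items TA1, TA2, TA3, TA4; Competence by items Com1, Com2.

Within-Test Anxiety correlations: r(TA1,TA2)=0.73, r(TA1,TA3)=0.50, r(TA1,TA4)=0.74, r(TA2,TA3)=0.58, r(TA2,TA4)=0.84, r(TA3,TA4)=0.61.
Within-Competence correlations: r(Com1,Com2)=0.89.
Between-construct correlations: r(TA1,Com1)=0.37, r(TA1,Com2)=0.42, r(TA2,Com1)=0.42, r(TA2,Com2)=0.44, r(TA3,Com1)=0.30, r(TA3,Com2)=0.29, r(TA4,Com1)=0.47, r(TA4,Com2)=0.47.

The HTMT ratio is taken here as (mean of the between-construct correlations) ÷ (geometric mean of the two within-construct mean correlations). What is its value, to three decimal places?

Between-construct mean = 3.18/8 = 0.3975.
Mean within-TA = 4.00/6 = 0.6667; mean within-Com = 0.89/1 = 0.8900.
Geometric mean = √(0.6667 × 0.8900) = 0.7703.
HTMT = 0.3975 / 0.7703 = 0.516.

0.516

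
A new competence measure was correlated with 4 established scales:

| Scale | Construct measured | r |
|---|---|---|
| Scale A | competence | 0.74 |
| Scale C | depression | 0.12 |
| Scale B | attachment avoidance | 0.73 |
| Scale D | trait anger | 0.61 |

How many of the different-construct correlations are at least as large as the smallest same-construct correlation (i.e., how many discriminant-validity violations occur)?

Convergent (same construct = competence): Scale A.
Smallest convergent = 0.74. Discriminant values: 0.12, 0.73, 0.61; count ≥ 0.74 → 0.

0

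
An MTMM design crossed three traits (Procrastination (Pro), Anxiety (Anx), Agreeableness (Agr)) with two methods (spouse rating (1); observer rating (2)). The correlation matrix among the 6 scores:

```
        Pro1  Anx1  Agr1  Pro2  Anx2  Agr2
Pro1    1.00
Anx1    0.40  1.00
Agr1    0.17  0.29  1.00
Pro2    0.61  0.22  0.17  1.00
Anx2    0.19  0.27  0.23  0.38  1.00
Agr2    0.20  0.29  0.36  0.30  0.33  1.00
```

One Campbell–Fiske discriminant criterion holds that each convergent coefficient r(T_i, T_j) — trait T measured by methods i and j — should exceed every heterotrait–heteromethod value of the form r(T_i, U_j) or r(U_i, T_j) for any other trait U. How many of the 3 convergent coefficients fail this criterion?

Checking each validity diagonal entry against its comparison values:
Pro (methods 1·2): 0.61 vs {0.19, 0.22, 0.20, 0.17} → pass.
Anx (methods 1·2): 0.27 vs {0.22, 0.19, 0.29, 0.23} → fail.
Agr (methods 1·2): 0.36 vs {0.17, 0.20, 0.23, 0.29} → pass.
1 of 3 fail.

1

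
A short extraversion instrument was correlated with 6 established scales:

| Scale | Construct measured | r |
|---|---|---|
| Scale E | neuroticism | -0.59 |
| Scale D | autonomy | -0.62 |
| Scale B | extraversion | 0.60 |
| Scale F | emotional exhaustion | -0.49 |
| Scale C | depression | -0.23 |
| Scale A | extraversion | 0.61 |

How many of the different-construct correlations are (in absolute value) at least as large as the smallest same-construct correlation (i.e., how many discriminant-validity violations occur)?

Convergent (same construct = extraversion): Scale B, Scale A.
Smallest convergent = 0.60. Discriminant |r|: 0.59, 0.62, 0.49, 0.23; count ≥ 0.60 → 1.

1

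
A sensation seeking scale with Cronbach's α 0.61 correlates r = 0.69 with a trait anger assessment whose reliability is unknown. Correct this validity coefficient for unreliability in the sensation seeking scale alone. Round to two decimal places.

Single correction: r_c = r_obs / √r_xx = 0.69 / √0.61 = 0.69 / 0.7810 ≈ 0.88.

0.88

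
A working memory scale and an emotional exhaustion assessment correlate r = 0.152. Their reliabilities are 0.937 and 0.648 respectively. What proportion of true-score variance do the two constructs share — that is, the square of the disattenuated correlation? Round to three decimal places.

Disattenuated r = 0.152 / √(0.937 × 0.648) = 0.152 / 0.7792 = 0.1951.
Shared true-score variance = 0.1951² = 0.0381 ≈ 0.038.

0.038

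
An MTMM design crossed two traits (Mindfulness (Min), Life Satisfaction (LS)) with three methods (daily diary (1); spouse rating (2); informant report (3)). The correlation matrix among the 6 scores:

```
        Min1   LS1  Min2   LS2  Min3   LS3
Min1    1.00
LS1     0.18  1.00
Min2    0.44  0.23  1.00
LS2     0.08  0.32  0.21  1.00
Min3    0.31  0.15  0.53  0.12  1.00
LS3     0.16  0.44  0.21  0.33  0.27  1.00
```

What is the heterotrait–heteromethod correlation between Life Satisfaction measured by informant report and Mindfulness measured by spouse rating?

Different traits and methods: r(LS3, Min2) = 0.21.

0.21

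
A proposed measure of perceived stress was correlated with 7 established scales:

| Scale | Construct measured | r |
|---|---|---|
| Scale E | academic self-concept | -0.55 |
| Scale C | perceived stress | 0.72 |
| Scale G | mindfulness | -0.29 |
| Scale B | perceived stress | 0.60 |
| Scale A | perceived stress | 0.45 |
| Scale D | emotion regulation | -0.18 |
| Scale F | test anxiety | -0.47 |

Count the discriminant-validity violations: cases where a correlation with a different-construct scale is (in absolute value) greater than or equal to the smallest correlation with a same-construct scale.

2

Convergent (same construct = perceived stress): Scale C, Scale B, Scale A.
Smallest convergent = 0.45. Discriminant |r|: 0.55, 0.29, 0.18, 0.47; count ≥ 0.45 → 2.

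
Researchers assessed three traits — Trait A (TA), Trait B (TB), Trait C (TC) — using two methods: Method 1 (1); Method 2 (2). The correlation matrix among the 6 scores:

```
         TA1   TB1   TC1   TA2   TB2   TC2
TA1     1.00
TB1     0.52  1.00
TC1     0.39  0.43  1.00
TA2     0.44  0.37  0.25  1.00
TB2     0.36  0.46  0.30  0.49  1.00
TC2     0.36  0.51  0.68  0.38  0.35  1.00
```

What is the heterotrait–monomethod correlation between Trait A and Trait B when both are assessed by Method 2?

Different traits, same method: r(TA2, TB2) = 0.49.

0.49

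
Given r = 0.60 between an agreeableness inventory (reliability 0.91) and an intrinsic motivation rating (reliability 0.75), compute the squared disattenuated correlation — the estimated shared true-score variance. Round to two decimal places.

0.53

Disattenuated r = 0.60 / √(0.91 × 0.75) = 0.60 / 0.8261 = 0.7263.
Shared true-score variance = 0.7263² = 0.5275 ≈ 0.53.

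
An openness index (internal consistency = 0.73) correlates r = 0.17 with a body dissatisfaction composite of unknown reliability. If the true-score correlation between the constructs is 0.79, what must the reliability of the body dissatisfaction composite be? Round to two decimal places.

0.06

r_true = r_obs / √(r_xx · r_yy) ⇒ 0.79 = 0.17 / √(0.73 · r_yy).
√(0.73 · r_yy) = 0.17 / 0.79 = 0.2152; 0.73 · r_yy = 0.0463; r_yy = 0.0463 / 0.73 ≈ 0.06.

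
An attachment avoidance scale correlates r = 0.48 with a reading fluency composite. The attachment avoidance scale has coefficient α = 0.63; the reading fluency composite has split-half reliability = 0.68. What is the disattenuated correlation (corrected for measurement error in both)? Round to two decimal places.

0.73

r_true = r_obs / √(r_xx · r_yy) = 0.48 / √(0.63 × 0.68) = 0.48 / √0.4284 = 0.48 / 0.6545 ≈ 0.73.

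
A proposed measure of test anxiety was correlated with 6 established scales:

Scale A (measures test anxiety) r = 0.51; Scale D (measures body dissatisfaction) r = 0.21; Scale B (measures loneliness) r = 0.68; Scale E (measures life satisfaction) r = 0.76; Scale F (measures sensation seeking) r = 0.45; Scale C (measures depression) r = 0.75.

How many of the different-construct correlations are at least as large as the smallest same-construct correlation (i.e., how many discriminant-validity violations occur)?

Convergent (same construct = test anxiety): Scale A.
Smallest convergent = 0.51. Discriminant values: 0.21, 0.68, 0.76, 0.45, 0.75; count ≥ 0.51 → 3.

3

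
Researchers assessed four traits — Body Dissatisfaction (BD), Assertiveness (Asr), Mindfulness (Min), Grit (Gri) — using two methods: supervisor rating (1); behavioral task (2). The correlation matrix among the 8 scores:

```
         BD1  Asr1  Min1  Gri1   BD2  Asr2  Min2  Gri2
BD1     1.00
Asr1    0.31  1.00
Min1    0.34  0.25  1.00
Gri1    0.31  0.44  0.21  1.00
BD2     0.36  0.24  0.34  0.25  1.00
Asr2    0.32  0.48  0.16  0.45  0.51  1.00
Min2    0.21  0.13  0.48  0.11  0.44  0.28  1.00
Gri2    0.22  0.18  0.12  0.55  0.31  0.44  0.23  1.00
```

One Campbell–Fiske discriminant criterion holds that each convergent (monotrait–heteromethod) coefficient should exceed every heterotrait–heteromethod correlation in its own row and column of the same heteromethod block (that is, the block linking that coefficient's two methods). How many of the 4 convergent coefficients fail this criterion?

0

Convergent coefficients and their comparison sets:
BD (methods 1·2): 0.36 vs {0.32, 0.24, 0.21, 0.34, 0.22, 0.25} → pass.
Asr (methods 1·2): 0.48 vs {0.24, 0.32, 0.13, 0.16, 0.18, 0.45} → pass.
Min (methods 1·2): 0.48 vs {0.34, 0.21, 0.16, 0.13, 0.12, 0.11} → pass.
Gri (methods 1·2): 0.55 vs {0.25, 0.22, 0.45, 0.18, 0.11, 0.12} → pass.
0 of 4 fail.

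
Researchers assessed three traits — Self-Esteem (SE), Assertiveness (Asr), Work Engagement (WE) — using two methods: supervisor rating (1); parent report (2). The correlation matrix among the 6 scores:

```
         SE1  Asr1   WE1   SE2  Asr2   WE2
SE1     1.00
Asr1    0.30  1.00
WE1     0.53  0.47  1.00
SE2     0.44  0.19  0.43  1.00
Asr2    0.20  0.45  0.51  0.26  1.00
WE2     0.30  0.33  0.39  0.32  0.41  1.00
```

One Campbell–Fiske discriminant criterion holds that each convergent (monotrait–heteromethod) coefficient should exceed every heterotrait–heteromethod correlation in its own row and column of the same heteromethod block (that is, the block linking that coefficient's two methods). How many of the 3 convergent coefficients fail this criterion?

Each convergent coefficient versus the relevant comparison correlations:
SE (methods 1·2): 0.44 vs {0.20, 0.19, 0.30, 0.43} → pass.
Asr (methods 1·2): 0.45 vs {0.19, 0.20, 0.33, 0.51} → fail.
WE (methods 1·2): 0.39 vs {0.43, 0.30, 0.51, 0.33} → fail.
2 of 3 fail.

2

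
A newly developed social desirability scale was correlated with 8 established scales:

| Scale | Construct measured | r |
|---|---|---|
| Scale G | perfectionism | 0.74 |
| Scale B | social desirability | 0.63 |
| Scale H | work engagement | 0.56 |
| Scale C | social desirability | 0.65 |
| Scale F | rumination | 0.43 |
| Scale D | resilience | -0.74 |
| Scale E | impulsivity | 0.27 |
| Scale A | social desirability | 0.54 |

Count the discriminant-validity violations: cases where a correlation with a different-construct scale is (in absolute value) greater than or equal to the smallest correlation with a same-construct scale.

3

Convergent (same construct = social desirability): Scale B, Scale C, Scale A.
Smallest convergent = 0.54. Discriminant |r|: 0.74, 0.56, 0.43, 0.74, 0.27; count ≥ 0.54 → 3.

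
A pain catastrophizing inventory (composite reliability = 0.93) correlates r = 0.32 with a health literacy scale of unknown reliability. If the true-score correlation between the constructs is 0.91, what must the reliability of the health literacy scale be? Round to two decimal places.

0.13

r_true = r_obs / √(r_xx · r_yy) ⇒ 0.91 = 0.32 / √(0.93 · r_yy).
√(0.93 · r_yy) = 0.32 / 0.91 = 0.3516; 0.93 · r_yy = 0.1236; r_yy = 0.1236 / 0.93 ≈ 0.13.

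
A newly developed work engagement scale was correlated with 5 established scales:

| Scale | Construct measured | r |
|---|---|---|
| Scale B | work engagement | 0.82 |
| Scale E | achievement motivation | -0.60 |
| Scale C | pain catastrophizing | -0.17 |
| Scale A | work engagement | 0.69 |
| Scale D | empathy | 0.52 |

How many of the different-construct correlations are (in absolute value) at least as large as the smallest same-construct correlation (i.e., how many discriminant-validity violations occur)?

Convergent (same construct = work engagement): Scale B, Scale A.
Smallest convergent = 0.69. Discriminant |r|: 0.60, 0.17, 0.52; count ≥ 0.69 → 0.

0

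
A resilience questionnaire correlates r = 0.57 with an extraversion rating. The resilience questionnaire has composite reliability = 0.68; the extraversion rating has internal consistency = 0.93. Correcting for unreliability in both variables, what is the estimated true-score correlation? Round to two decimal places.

r_true = r_obs / √(r_xx · r_yy) = 0.57 / √(0.68 × 0.93) = 0.57 / √0.6324 = 0.57 / 0.7952 ≈ 0.72.

0.72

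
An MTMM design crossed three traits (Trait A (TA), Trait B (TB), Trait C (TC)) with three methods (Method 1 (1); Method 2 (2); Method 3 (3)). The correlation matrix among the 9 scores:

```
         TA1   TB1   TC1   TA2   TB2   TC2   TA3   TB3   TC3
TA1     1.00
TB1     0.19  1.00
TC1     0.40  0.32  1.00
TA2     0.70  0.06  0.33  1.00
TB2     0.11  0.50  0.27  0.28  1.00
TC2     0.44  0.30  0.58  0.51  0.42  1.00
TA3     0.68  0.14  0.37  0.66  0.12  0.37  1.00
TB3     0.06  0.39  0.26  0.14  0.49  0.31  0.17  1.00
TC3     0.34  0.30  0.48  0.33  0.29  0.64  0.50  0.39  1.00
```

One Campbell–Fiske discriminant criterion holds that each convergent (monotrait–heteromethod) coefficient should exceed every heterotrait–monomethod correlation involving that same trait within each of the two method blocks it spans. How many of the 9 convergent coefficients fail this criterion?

Each convergent coefficient versus the relevant comparison correlations:
TA (methods 1·2): 0.70 vs {0.19, 0.28, 0.40, 0.51} → pass.
TA (methods 1·3): 0.68 vs {0.19, 0.17, 0.40, 0.50} → pass.
TA (methods 2·3): 0.66 vs {0.28, 0.17, 0.51, 0.50} → pass.
TB (methods 1·2): 0.50 vs {0.19, 0.28, 0.32, 0.42} → pass.
TB (methods 1·3): 0.39 vs {0.19, 0.17, 0.32, 0.39} → fail.
TB (methods 2·3): 0.49 vs {0.28, 0.17, 0.42, 0.39} → pass.
TC (methods 1·2): 0.58 vs {0.40, 0.51, 0.32, 0.42} → pass.
TC (methods 1·3): 0.48 vs {0.40, 0.50, 0.32, 0.39} → fail.
TC (methods 2·3): 0.64 vs {0.51, 0.50, 0.42, 0.39} → pass.
2 of 9 fail.

2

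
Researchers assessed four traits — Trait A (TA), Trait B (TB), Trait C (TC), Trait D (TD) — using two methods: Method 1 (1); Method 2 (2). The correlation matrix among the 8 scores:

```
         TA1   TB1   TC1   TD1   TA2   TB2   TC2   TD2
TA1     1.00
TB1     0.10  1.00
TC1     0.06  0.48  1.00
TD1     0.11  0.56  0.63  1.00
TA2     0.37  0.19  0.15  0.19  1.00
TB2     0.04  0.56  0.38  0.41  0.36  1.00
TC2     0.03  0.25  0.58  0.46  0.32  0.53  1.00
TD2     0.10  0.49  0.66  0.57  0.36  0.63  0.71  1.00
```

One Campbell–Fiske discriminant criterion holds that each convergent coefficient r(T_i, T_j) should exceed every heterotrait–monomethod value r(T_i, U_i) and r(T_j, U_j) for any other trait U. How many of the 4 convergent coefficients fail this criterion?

3

Each convergent coefficient versus the relevant comparison correlations:
TA (methods 1·2): 0.37 vs {0.10, 0.36, 0.06, 0.32, 0.11, 0.36} → pass.
TB (methods 1·2): 0.56 vs {0.10, 0.36, 0.48, 0.53, 0.56, 0.63} → fail.
TC (methods 1·2): 0.58 vs {0.06, 0.32, 0.48, 0.53, 0.63, 0.71} → fail.
TD (methods 1·2): 0.57 vs {0.11, 0.36, 0.56, 0.63, 0.63, 0.71} → fail.
3 of 4 fail.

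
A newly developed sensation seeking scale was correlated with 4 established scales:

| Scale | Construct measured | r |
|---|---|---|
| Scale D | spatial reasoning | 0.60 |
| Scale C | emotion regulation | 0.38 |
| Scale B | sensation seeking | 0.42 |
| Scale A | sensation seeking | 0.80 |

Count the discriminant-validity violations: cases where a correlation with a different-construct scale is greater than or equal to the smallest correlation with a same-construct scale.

Convergent (same construct = sensation seeking): Scale B, Scale A.
Smallest convergent = 0.42. Discriminant values: 0.60, 0.38; count ≥ 0.42 → 1.

1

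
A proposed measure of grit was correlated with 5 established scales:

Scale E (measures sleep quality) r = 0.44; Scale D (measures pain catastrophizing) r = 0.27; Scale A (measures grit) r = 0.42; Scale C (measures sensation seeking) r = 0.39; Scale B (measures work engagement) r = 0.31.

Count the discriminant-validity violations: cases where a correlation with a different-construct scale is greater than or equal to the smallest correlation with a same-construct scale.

Convergent (same construct = grit): Scale A.
Smallest convergent = 0.42. Discriminant values: 0.44, 0.27, 0.39, 0.31; count ≥ 0.42 → 1.

1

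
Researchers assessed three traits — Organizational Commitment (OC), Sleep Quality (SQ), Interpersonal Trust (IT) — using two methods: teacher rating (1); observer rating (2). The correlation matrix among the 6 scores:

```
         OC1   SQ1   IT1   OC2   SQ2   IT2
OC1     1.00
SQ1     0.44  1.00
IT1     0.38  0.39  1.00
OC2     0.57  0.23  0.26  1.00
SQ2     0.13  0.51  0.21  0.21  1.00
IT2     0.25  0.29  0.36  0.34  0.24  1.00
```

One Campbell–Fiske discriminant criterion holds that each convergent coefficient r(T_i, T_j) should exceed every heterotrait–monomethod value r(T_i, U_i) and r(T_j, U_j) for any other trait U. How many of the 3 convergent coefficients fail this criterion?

Checking each validity diagonal entry against its comparison values:
OC (methods 1·2): 0.57 vs {0.44, 0.21, 0.38, 0.34} → pass.
SQ (methods 1·2): 0.51 vs {0.44, 0.21, 0.39, 0.24} → pass.
IT (methods 1·2): 0.36 vs {0.38, 0.34, 0.39, 0.24} → fail.
1 of 3 fail.

1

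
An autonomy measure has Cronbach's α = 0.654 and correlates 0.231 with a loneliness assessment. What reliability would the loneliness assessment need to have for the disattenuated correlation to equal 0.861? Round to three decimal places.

r_true = r_obs / √(r_xx · r_yy) ⇒ 0.861 = 0.231 / √(0.654 · r_yy).
√(0.654 · r_yy) = 0.231 / 0.861 = 0.2683; 0.654 · r_yy = 0.0720; r_yy = 0.0720 / 0.654 ≈ 0.110.

0.110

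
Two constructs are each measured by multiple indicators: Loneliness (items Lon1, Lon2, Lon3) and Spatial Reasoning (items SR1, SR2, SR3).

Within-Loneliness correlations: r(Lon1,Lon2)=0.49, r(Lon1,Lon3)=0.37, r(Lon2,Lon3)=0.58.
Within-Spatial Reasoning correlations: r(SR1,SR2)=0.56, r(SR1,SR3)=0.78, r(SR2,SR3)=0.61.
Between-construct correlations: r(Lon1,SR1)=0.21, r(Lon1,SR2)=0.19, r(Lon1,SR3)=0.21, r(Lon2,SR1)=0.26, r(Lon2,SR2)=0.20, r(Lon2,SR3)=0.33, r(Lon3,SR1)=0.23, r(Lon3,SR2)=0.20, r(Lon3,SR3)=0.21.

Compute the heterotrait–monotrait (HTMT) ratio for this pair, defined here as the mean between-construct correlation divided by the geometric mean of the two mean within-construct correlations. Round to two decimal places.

Mean between = 2.04/9 = 0.2267.
Mean within-Lon = 1.44/3 = 0.4800; mean within-SR = 1.95/3 = 0.6500.
Geometric mean = √(0.4800 × 0.6500) = 0.5586.
HTMT = 0.2267 / 0.5586 = 0.41.

0.41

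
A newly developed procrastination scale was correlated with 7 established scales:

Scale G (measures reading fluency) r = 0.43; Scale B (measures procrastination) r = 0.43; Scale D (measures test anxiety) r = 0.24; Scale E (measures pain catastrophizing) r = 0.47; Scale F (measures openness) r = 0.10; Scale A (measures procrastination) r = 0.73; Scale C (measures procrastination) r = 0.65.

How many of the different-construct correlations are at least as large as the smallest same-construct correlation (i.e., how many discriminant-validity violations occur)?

2

Convergent (same construct = procrastination): Scale B, Scale A, Scale C.
Smallest convergent = 0.43. Discriminant values: 0.43, 0.24, 0.47, 0.10; count ≥ 0.43 → 2.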